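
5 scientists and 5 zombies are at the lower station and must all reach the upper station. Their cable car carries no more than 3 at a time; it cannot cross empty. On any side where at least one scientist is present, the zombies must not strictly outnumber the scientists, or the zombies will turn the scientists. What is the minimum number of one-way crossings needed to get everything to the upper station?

Counting alone: each trip to the upper station takes at most 3 across and each return brings at least 1 back, so after t trips out (and t−1 returns) at most 3t − (t−1) of the 10 are across; that first reaches 10 at t = 5, so at least 9 crossings are needed.
The safety rule pushes this higher. Following every safe sequence of crossings, the most of the 10 that can be at the upper station as the cable car arrives there on crossing 9 is 9 — never all 10.
So no plan with fewer than 11 crossings exists, and this one achieves 11:
1. 2 zombies → the upper station.  (the lower station: 5S 3Z; the upper station: 0S 2Z)
2. 1 zombie ← the lower station.  (the lower station: 5S 4Z; the upper station: 0S 1Z)
3. 3 zombies → the upper station.  (the lower station: 5S 1Z; the upper station: 0S 4Z)
4. 1 zombie ← the lower station.  (the lower station: 5S 2Z; the upper station: 0S 3Z)
5. 3 scientists → the upper station.  (the lower station: 2S 2Z; the upper station: 3S 3Z)
6. 1 scientist and 1 zombie ← the lower station.  (the lower station: 3S 3Z; the upper station: 2S 2Z)
7. 3 scientists → the upper station.  (the lower station: 0S 3Z; the upper station: 5S 2Z)
8. 1 zombie ← the lower station.  (the lower station: 0S 4Z; the upper station: 5S 1Z)
9. 2 zombies → the upper station.  (the lower station: 0S 2Z; the upper station: 5S 3Z)
10. 1 zombie ← the lower station.  (the lower station: 0S 3Z; the upper station: 5S 2Z)
11. 3 zombies → the upper station.  (the lower station: 0S 0Z; the upper station: 5S 5Z)

11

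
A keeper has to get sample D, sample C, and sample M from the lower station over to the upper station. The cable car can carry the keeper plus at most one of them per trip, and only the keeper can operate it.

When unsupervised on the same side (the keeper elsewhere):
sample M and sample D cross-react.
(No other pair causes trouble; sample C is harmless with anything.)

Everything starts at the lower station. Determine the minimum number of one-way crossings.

Counting alone: the keeper can take at most 1 across per trip to the upper station, so moving all 3 needs at least 3 loaded trips out, with a return between consecutive ones — at least 5 crossings.
The plan below uses exactly 5 crossings, so it is optimal:
1. Keeper goes to the upper station with sample D.
2. Keeper goes back to the lower station alone.
3. Keeper goes to the upper station with sample C.
4. Keeper goes back to the lower station alone.
5. Keeper goes to the upper station with sample M.

5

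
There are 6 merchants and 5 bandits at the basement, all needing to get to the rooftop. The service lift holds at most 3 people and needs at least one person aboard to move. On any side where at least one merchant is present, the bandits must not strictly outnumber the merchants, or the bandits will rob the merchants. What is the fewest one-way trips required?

Counting alone: each trip to the rooftop takes at most 3 across and each return brings at least 1 back, so after t trips out (and t−1 returns) at most 3t − (t−1) of the 11 are across; that first reaches 11 at t = 5, so at least 9 crossings are needed.
The plan below uses exactly 9 crossings, so it is optimal:
1. 3 bandits → the rooftop.  (the basement: 6M 2B; the rooftop: 0M 3B)
2. 1 bandit ← the basement.  (the basement: 6M 3B; the rooftop: 0M 2B)
3. 3 merchants → the rooftop.  (the basement: 3M 3B; the rooftop: 3M 2B)
4. 1 merchant ← the basement.  (the basement: 4M 3B; the rooftop: 2M 2B)
5. 2 merchants and 1 bandit → the rooftop.  (the basement: 2M 2B; the rooftop: 4M 3B)
6. 1 merchant ← the basement.  (the basement: 3M 2B; the rooftop: 3M 3B)
7. 2 merchants and 1 bandit → the rooftop.  (the basement: 1M 1B; the rooftop: 5M 4B)
8. 1 merchant ← the basement.  (the basement: 2M 1B; the rooftop: 4M 4B)
9. 2 merchants and 1 bandit → the rooftop.  (the basement: 0M 0B; the rooftop: 6M 5B)

9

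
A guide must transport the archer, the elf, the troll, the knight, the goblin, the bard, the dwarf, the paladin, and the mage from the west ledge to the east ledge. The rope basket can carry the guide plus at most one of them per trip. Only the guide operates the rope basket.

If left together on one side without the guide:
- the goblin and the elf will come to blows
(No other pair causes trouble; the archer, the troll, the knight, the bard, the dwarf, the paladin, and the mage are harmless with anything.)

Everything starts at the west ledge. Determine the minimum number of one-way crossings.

Counting alone: the guide can take at most 1 across per trip to the east ledge, so moving all 9 needs at least 9 loaded trips out, with a return between consecutive ones — at least 17 crossings.
The plan below uses exactly 17 crossings, so it is optimal:
1. Guide goes to the east ledge with the elf.
2. Guide goes back to the west ledge alone.
3. Guide goes to the east ledge with the archer.
4. Guide goes back to the west ledge alone.
5. Guide goes to the east ledge with the troll.
6. Guide goes back to the west ledge alone.
7. Guide goes to the east ledge with the knight.
8. Guide goes back to the west ledge alone.
9. Guide goes to the east ledge with the bard.
10. Guide goes back to the west ledge alone.
11. Guide goes to the east ledge with the dwarf.
12. Guide goes back to the west ledge alone.
13. Guide goes to the east ledge with the paladin.
14. Guide goes back to the west ledge alone.
15. Guide goes to the east ledge with the mage.
16. Guide goes back to the west ledge alone.
17. Guide goes to the east ledge with the goblin.

17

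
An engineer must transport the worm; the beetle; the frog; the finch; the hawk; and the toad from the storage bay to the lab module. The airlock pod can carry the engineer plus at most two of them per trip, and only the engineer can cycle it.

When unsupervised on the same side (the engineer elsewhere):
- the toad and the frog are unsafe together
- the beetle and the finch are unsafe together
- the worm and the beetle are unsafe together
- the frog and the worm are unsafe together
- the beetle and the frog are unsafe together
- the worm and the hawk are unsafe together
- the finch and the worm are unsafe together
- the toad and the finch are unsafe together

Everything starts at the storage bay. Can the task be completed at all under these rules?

No

Whatever the first load, the items left behind include a forbidden pair without the engineer. No opening move is safe, so no plan exists.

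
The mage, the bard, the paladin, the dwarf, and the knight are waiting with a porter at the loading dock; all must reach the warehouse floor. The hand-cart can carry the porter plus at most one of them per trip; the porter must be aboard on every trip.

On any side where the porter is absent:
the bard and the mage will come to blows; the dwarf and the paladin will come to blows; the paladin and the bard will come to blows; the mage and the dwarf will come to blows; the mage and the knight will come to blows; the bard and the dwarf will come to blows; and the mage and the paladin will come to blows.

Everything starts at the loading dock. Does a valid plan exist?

No

Whatever the first load, the items left behind include a forbidden pair without the porter. No opening move is safe, so no plan exists.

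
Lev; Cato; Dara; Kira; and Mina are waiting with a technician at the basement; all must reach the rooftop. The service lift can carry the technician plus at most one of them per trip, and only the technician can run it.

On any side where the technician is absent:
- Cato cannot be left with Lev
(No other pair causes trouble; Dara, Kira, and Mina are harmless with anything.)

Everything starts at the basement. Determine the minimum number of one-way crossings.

9

Counting alone: the technician can take at most 1 across per trip to the rooftop, so moving all 5 needs at least 5 loaded trips out, with a return between consecutive ones — at least 9 crossings.
The plan below uses exactly 9 crossings, so it is optimal:
1. Technician goes to the rooftop with Lev.  [the basement: Cato, Dara, Kira, Mina | the rooftop: Lev]
2. Technician goes back to the basement alone.  [the basement: Cato, Dara, Kira, Mina | the rooftop: Lev]
3. Technician goes to the rooftop with Dara.  [the basement: Cato, Kira, Mina | the rooftop: Dara, Lev]
4. Technician goes back to the basement alone.  [the basement: Cato, Kira, Mina | the rooftop: Dara, Lev]
5. Technician goes to the rooftop with Kira.  [the basement: Cato, Mina | the rooftop: Dara, Kira, Lev]
6. Technician goes back to the basement alone.  [the basement: Cato, Mina | the rooftop: Dara, Kira, Lev]
7. Technician goes to the rooftop with Mina.  [the basement: Cato | the rooftop: Dara, Kira, Lev, Mina]
8. Technician goes back to the basement alone.  [the basement: Cato | the rooftop: Dara, Kira, Lev, Mina]
9. Technician goes to the rooftop with Cato.  [the basement: — | the rooftop: Cato, Dara, Kira, Lev, Mina]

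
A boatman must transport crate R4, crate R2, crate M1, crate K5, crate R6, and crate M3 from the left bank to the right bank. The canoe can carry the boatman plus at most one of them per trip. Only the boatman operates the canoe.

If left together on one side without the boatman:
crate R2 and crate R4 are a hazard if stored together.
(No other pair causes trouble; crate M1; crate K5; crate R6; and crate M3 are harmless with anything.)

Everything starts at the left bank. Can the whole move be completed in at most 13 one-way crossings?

Yes

Yes — this plan uses 11 crossings (≤ 13):
1. Boatman goes to the right bank with crate R4.  [the left bank: crate K5, crate M1, crate M3, crate R2, crate R6 | the right bank: crate R4]
2. Boatman goes back to the left bank alone.  [the left bank: crate K5, crate M1, crate M3, crate R2, crate R6 | the right bank: crate R4]
3. Boatman goes to the right bank with crate M1.  [the left bank: crate K5, crate M3, crate R2, crate R6 | the right bank: crate M1, crate R4]
4. Boatman goes back to the left bank alone.  [the left bank: crate K5, crate M3, crate R2, crate R6 | the right bank: crate M1, crate R4]
5. Boatman goes to the right bank with crate K5.  [the left bank: crate M3, crate R2, crate R6 | the right bank: crate K5, crate M1, crate R4]
6. Boatman goes back to the left bank alone.  [the left bank: crate M3, crate R2, crate R6 | the right bank: crate K5, crate M1, crate R4]
7. Boatman goes to the right bank with crate R6.  [the left bank: crate M3, crate R2 | the right bank: crate K5, crate M1, crate R4, crate R6]
8. Boatman goes back to the left bank alone.  [the left bank: crate M3, crate R2 | the right bank: crate K5, crate M1, crate R4, crate R6]
9. Boatman goes to the right bank with crate M3.  [the left bank: crate R2 | the right bank: crate K5, crate M1, crate M3, crate R4, crate R6]
10. Boatman goes back to the left bank alone.  [the left bank: crate R2 | the right bank: crate K5, crate M1, crate M3, crate R4, crate R6]
11. Boatman goes to the right bank with crate R2.  [the left bank: — | the right bank: crate K5, crate M1, crate M3, crate R2, crate R4, crate R6]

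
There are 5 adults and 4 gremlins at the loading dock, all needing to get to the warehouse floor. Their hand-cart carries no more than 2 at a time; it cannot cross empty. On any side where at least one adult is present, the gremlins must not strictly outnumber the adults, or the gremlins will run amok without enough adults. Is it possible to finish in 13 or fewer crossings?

No

Counting alone: each trip to the warehouse floor takes at most 2 across and each return brings at least 1 back, so after t trips out (and t−1 returns) at most 2t − (t−1) of the 9 are across; that first reaches 9 at t = 8, so at least 15 crossings are needed.
Since 13 < 15, 13 crossings cannot be enough. (The shortest complete plan in fact takes 15:)
1. 2 gremlins → the warehouse floor.  (the loading dock: 5A 2G; the warehouse floor: 0A 2G)
2. 1 gremlin ← the loading dock.  (the loading dock: 5A 3G; the warehouse floor: 0A 1G)
3. 2 gremlins → the warehouse floor.  (the loading dock: 5A 1G; the warehouse floor: 0A 3G)
4. 1 gremlin ← the loading dock.  (the loading dock: 5A 2G; the warehouse floor: 0A 2G)
5. 2 adults → the warehouse floor.  (the loading dock: 3A 2G; the warehouse floor: 2A 2G)
6. 1 gremlin ← the loading dock.  (the loading dock: 3A 3G; the warehouse floor: 2A 1G)
7. 1 adult and 1 gremlin → the warehouse floor.  (the loading dock: 2A 2G; the warehouse floor: 3A 2G)
8. 1 adult ← the loading dock.  (the loading dock: 3A 2G; the warehouse floor: 2A 2G)
9. 1 adult and 1 gremlin → the warehouse floor.  (the loading dock: 2A 1G; the warehouse floor: 3A 3G)
10. 1 gremlin ← the loading dock.  (the loading dock: 2A 2G; the warehouse floor: 3A 2G)
11. 1 adult and 1 gremlin → the warehouse floor.  (the loading dock: 1A 1G; the warehouse floor: 4A 3G)
12. 1 adult ← the loading dock.  (the loading dock: 2A 1G; the warehouse floor: 3A 3G)
13. 1 adult and 1 gremlin → the warehouse floor.  (the loading dock: 1A 0G; the warehouse floor: 4A 4G)
14. 1 gremlin ← the loading dock.  (the loading dock: 1A 1G; the warehouse floor: 4A 3G)
15. 1 adult and 1 gremlin → the warehouse floor.  (the loading dock: 0A 0G; the warehouse floor: 5A 4G)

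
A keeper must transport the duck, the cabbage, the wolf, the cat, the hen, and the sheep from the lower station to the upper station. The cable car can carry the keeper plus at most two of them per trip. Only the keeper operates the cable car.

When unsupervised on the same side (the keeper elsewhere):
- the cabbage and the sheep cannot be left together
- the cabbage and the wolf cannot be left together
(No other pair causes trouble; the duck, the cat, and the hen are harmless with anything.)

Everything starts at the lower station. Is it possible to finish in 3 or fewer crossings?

No

Counting alone: the keeper can take at most 2 across per trip to the upper station, so moving all 6 needs at least 3 loaded trips out, with a return between consecutive ones — at least 5 crossings.
Since 3 < 5, 3 crossings cannot be enough. (The shortest complete plan in fact takes 5:)
1. Keeper goes to the upper station with the cabbage and the duck.  [the lower station: the cat, the hen, the sheep, the wolf | the upper station: the cabbage, the duck]
2. Keeper goes back to the lower station alone.  [the lower station: the cat, the hen, the sheep, the wolf | the upper station: the cabbage, the duck]
3. Keeper goes to the upper station with the cat and the hen.  [the lower station: the sheep, the wolf | the upper station: the cabbage, the cat, the duck, the hen]
4. Keeper goes back to the lower station alone.  [the lower station: the sheep, the wolf | the upper station: the cabbage, the cat, the duck, the hen]
5. Keeper goes to the upper station with the sheep and the wolf.  [the lower station: — | the upper station: the cabbage, the cat, the duck, the hen, the sheep, the wolf]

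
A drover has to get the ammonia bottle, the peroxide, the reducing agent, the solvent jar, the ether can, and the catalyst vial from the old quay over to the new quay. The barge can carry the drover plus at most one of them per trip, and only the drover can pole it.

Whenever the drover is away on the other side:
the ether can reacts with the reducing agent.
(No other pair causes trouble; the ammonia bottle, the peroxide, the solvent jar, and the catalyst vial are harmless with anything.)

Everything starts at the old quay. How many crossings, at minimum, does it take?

Counting alone: the drover can take at most 1 across per trip to the new quay, so moving all 6 needs at least 6 loaded trips out, with a return between consecutive ones — at least 11 crossings.
The plan below uses exactly 11 crossings, so it is optimal:
1. Drover goes to the new quay with the reducing agent.  [the old quay: the ammonia bottle, the catalyst vial, the ether can, the peroxide, the solvent jar | the new quay: the reducing agent]
2. Drover goes back to the old quay alone.  [the old quay: the ammonia bottle, the catalyst vial, the ether can, the peroxide, the solvent jar | the new quay: the reducing agent]
3. Drover goes to the new quay with the ammonia bottle.  [the old quay: the catalyst vial, the ether can, the peroxide, the solvent jar | the new quay: the ammonia bottle, the reducing agent]
4. Drover goes back to the old quay alone.  [the old quay: the catalyst vial, the ether can, the peroxide, the solvent jar | the new quay: the ammonia bottle, the reducing agent]
5. Drover goes to the new quay with the peroxide.  [the old quay: the catalyst vial, the ether can, the solvent jar | the new quay: the ammonia bottle, the peroxide, the reducing agent]
6. Drover goes back to the old quay alone.  [the old quay: the catalyst vial, the ether can, the solvent jar | the new quay: the ammonia bottle, the peroxide, the reducing agent]
7. Drover goes to the new quay with the solvent jar.  [the old quay: the catalyst vial, the ether can | the new quay: the ammonia bottle, the peroxide, the reducing agent, the solvent jar]
8. Drover goes back to the old quay alone.  [the old quay: the catalyst vial, the ether can | the new quay: the ammonia bottle, the peroxide, the reducing agent, the solvent jar]
9. Drover goes to the new quay with the catalyst vial.  [the old quay: the ether can | the new quay: the ammonia bottle, the catalyst vial, the peroxide, the reducing agent, the solvent jar]
10. Drover goes back to the old quay alone.  [the old quay: the ether can | the new quay: the ammonia bottle, the catalyst vial, the peroxide, the reducing agent, the solvent jar]
11. Drover goes to the new quay with the ether can.  [the old quay: — | the new quay: the ammonia bottle, the catalyst vial, the ether can, the peroxide, the reducing agent, the solvent jar]

11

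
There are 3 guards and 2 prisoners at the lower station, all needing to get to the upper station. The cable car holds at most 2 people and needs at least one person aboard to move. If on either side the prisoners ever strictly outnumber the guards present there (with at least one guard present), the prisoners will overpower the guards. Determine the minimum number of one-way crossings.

7

Counting alone: each trip to the upper station takes at most 2 across and each return brings at least 1 back, so after t trips out (and t−1 returns) at most 2t − (t−1) of the 5 are across; that first reaches 5 at t = 4, so at least 7 crossings are needed.
The plan below uses exactly 7 crossings, so it is optimal:
1. 2 prisoners → the upper station.  (the lower station: 3G 0P; the upper station: 0G 2P)
2. 1 prisoner ← the lower station.  (the lower station: 3G 1P; the upper station: 0G 1P)
3. 2 guards → the upper station.  (the lower station: 1G 1P; the upper station: 2G 1P)
4. 1 guard ← the lower station.  (the lower station: 2G 1P; the upper station: 1G 1P)
5. 1 guard and 1 prisoner → the upper station.  (the lower station: 1G 0P; the upper station: 2G 2P)
6. 1 prisoner ← the lower station.  (the lower station: 1G 1P; the upper station: 2G 1P)
7. 1 guard and 1 prisoner → the upper station.  (the lower station: 0G 0P; the upper station: 3G 2P)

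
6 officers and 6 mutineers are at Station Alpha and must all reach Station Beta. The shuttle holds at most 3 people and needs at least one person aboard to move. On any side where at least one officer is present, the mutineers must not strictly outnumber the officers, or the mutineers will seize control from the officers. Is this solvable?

No

Following every safe sequence of crossings from the start, the most of the 12 that can be at Station Beta as the shuttle arrives there on crossings 1, 3, 5 is 3, 5, 6 respectively; the best ever achieved is 6 of 12.
From crossing 7 on, no configuration arises that was not already reachable earlier: only 17 distinct safe configurations (who is on which side, and where the shuttle is) can ever be reached, none of them has everyone across, and every continuation just revisits them. They are: 0 officers + 0 mutineers across (shuttle back at the start); 0 officers + 1 mutineer across (shuttle there); 0 officers + 1 mutineer across (shuttle back at the start); 0 officers + 2 mutineers across (shuttle there); 0 officers + 2 mutineers across (shuttle back at the start); 0 officers + 3 mutineers across (shuttle there); 0 officers + 3 mutineers across (shuttle back at the start); 0 officers + 4 mutineers across (shuttle there); 0 officers + 4 mutineers across (shuttle back at the start); 0 officers + 5 mutineers across (shuttle there); 0 officers + 5 mutineers across (shuttle back at the start); 0 officers + 6 mutineers across (shuttle there); 1 officer + 1 mutineer across (shuttle there); 1 officer + 1 mutineer across (shuttle back at the start); 2 officers + 2 mutineers across (shuttle there); 2 officers + 2 mutineers across (shuttle back at the start); 3 officers + 3 mutineers across (shuttle there). So no valid plan exists.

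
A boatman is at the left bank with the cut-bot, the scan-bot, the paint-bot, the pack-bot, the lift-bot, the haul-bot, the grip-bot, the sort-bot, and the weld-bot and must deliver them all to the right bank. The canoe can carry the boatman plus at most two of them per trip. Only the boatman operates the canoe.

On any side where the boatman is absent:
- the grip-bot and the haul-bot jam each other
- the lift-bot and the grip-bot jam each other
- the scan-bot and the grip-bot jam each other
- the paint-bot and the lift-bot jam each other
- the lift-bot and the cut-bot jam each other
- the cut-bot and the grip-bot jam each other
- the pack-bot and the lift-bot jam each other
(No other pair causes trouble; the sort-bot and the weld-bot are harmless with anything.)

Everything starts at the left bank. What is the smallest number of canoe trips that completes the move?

Counting alone: the boatman can take at most 2 across per trip to the right bank, so moving all 9 needs at least 5 loaded trips out, with a return between consecutive ones — at least 9 crossings.
The safety rule pushes this higher. Following every safe sequence of crossings, the most of the 9 that can be at the right bank as the canoe arrives there on crossings 9, 11, 13 is 6, 7, 8 respectively — never all 9.
So no plan with fewer than 15 crossings exists, and this one achieves 15:
1. Boatman goes to the right bank with the grip-bot and the lift-bot.  [the left bank: the cut-bot, the haul-bot, the pack-bot, the paint-bot, the scan-bot, the sort-bot, the weld-bot | the right bank: the grip-bot, the lift-bot]
2. Boatman goes back to the left bank with the lift-bot.  [the left bank: the cut-bot, the haul-bot, the lift-bot, the pack-bot, the paint-bot, the scan-bot, the sort-bot, the weld-bot | the right bank: the grip-bot]
3. Boatman goes to the right bank with the lift-bot and the scan-bot.  [the left bank: the cut-bot, the haul-bot, the pack-bot, the paint-bot, the sort-bot, the weld-bot | the right bank: the grip-bot, the lift-bot, the scan-bot]
4. Boatman goes back to the left bank with the grip-bot.  [the left bank: the cut-bot, the grip-bot, the haul-bot, the pack-bot, the paint-bot, the sort-bot, the weld-bot | the right bank: the lift-bot, the scan-bot]
5. Boatman goes to the right bank with the cut-bot and the haul-bot.  [the left bank: the grip-bot, the pack-bot, the paint-bot, the sort-bot, the weld-bot | the right bank: the cut-bot, the haul-bot, the lift-bot, the scan-bot]
6. Boatman goes back to the left bank with the cut-bot.  [the left bank: the cut-bot, the grip-bot, the pack-bot, the paint-bot, the sort-bot, the weld-bot | the right bank: the haul-bot, the lift-bot, the scan-bot]
7. Boatman goes to the right bank with the cut-bot and the paint-bot.  [the left bank: the grip-bot, the pack-bot, the sort-bot, the weld-bot | the right bank: the cut-bot, the haul-bot, the lift-bot, the paint-bot, the scan-bot]
8. Boatman goes back to the left bank with the lift-bot.  [the left bank: the grip-bot, the lift-bot, the pack-bot, the sort-bot, the weld-bot | the right bank: the cut-bot, the haul-bot, the paint-bot, the scan-bot]
9. Boatman goes to the right bank with the lift-bot and the pack-bot.  [the left bank: the grip-bot, the sort-bot, the weld-bot | the right bank: the cut-bot, the haul-bot, the lift-bot, the pack-bot, the paint-bot, the scan-bot]
10. Boatman goes back to the left bank with the lift-bot.  [the left bank: the grip-bot, the lift-bot, the sort-bot, the weld-bot | the right bank: the cut-bot, the haul-bot, the pack-bot, the paint-bot, the scan-bot]
11. Boatman goes to the right bank with the lift-bot and the sort-bot.  [the left bank: the grip-bot, the weld-bot | the right bank: the cut-bot, the haul-bot, the lift-bot, the pack-bot, the paint-bot, the scan-bot, the sort-bot]
12. Boatman goes back to the left bank with the lift-bot.  [the left bank: the grip-bot, the lift-bot, the weld-bot | the right bank: the cut-bot, the haul-bot, the pack-bot, the paint-bot, the scan-bot, the sort-bot]
13. Boatman goes to the right bank with the lift-bot and the weld-bot.  [the left bank: the grip-bot | the right bank: the cut-bot, the haul-bot, the lift-bot, the pack-bot, the paint-bot, the scan-bot, the sort-bot, the weld-bot]
14. Boatman goes back to the left bank with the lift-bot.  [the left bank: the grip-bot, the lift-bot | the right bank: the cut-bot, the haul-bot, the pack-bot, the paint-bot, the scan-bot, the sort-bot, the weld-bot]
15. Boatman goes to the right bank with the grip-bot and the lift-bot.  [the left bank: — | the right bank: the cut-bot, the grip-bot, the haul-bot, the lift-bot, the pack-bot, the paint-bot, the scan-bot, the sort-bot, the weld-bot]

15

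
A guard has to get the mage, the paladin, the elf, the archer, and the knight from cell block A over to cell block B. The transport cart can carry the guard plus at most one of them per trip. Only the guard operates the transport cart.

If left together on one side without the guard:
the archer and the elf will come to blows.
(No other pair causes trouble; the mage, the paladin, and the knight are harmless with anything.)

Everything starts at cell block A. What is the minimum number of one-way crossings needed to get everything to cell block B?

9

Counting alone: the guard can take at most 1 across per trip to cell block B, so moving all 5 needs at least 5 loaded trips out, with a return between consecutive ones — at least 9 crossings.
The plan below uses exactly 9 crossings, so it is optimal:
1. Guard goes to cell block B with the elf.  [cell block A: the archer, the knight, the mage, the paladin | cell block B: the elf]
2. Guard goes back to cell block A alone.  [cell block A: the archer, the knight, the mage, the paladin | cell block B: the elf]
3. Guard goes to cell block B with the mage.  [cell block A: the archer, the knight, the paladin | cell block B: the elf, the mage]
4. Guard goes back to cell block A alone.  [cell block A: the archer, the knight, the paladin | cell block B: the elf, the mage]
5. Guard goes to cell block B with the paladin.  [cell block A: the archer, the knight | cell block B: the elf, the mage, the paladin]
6. Guard goes back to cell block A alone.  [cell block A: the archer, the knight | cell block B: the elf, the mage, the paladin]
7. Guard goes to cell block B with the knight.  [cell block A: the archer | cell block B: the elf, the knight, the mage, the paladin]
8. Guard goes back to cell block A alone.  [cell block A: the archer | cell block B: the elf, the knight, the mage, the paladin]
9. Guard goes to cell block B with the archer.  [cell block A: — | cell block B: the archer, the elf, the knight, the mage, the paladin]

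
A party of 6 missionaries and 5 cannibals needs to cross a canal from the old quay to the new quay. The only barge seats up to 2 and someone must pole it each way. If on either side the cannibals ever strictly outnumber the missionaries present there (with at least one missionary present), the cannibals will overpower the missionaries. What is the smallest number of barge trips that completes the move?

Counting alone: each trip to the new quay takes at most 2 across and each return brings at least 1 back, so after t trips out (and t−1 returns) at most 2t − (t−1) of the 11 are across; that first reaches 11 at t = 10, so at least 19 crossings are needed.
The plan below uses exactly 19 crossings, so it is optimal:
1. 2 cannibals → the new quay.  (the old quay: 6M 3C; the new quay: 0M 2C)
2. 1 cannibal ← the old quay.  (the old quay: 6M 4C; the new quay: 0M 1C)
3. 2 cannibals → the new quay.  (the old quay: 6M 2C; the new quay: 0M 3C)
4. 1 cannibal ← the old quay.  (the old quay: 6M 3C; the new quay: 0M 2C)
5. 2 missionaries → the new quay.  (the old quay: 4M 3C; the new quay: 2M 2C)
6. 1 cannibal ← the old quay.  (the old quay: 4M 4C; the new quay: 2M 1C)
7. 1 missionary and 1 cannibal → the new quay.  (the old quay: 3M 3C; the new quay: 3M 2C)
8. 1 missionary ← the old quay.  (the old quay: 4M 3C; the new quay: 2M 2C)
9. 1 missionary and 1 cannibal → the new quay.  (the old quay: 3M 2C; the new quay: 3M 3C)
10. 1 cannibal ← the old quay.  (the old quay: 3M 3C; the new quay: 3M 2C)
11. 1 missionary and 1 cannibal → the new quay.  (the old quay: 2M 2C; the new quay: 4M 3C)
12. 1 missionary ← the old quay.  (the old quay: 3M 2C; the new quay: 3M 3C)
13. 1 missionary and 1 cannibal → the new quay.  (the old quay: 2M 1C; the new quay: 4M 4C)
14. 1 cannibal ← the old quay.  (the old quay: 2M 2C; the new quay: 4M 3C)
15. 1 missionary and 1 cannibal → the new quay.  (the old quay: 1M 1C; the new quay: 5M 4C)
16. 1 missionary ← the old quay.  (the old quay: 2M 1C; the new quay: 4M 4C)
17. 1 missionary and 1 cannibal → the new quay.  (the old quay: 1M 0C; the new quay: 5M 5C)
18. 1 cannibal ← the old quay.  (the old quay: 1M 1C; the new quay: 5M 4C)
19. 1 missionary and 1 cannibal → the new quay.  (the old quay: 0M 0C; the new quay: 6M 5C)

19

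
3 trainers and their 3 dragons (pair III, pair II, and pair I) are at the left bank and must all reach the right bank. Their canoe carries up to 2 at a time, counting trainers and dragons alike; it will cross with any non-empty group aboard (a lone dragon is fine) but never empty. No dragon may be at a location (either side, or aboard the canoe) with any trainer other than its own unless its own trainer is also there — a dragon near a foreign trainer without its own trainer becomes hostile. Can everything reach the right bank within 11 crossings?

Yes — this plan uses 11 crossings (≤ 11):
1. dragon III and trainer III cross → the right bank.
2. trainer III crosses ← the left bank.
3. dragon I and dragon II cross → the right bank.
4. dragon III crosses ← the left bank.
5. trainer I and trainer II cross → the right bank.
6. dragon II and trainer II cross ← the left bank.
7. trainer II and trainer III cross → the right bank.
8. dragon I crosses ← the left bank.
9. dragon II and dragon III cross → the right bank.
10. trainer I crosses ← the left bank.
11. dragon I and trainer I cross → the right bank.

Yes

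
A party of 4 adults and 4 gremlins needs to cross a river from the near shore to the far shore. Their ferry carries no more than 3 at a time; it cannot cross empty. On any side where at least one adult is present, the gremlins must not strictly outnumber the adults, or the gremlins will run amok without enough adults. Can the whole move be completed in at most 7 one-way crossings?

Counting alone: each trip to the far shore takes at most 3 across and each return brings at least 1 back, so after t trips out (and t−1 returns) at most 3t − (t−1) of the 8 are across; that first reaches 8 at t = 4, so at least 7 crossings are needed.
The safety rule pushes this higher. Following every safe sequence of crossings, the most of the 8 that can be at the far shore as the ferry arrives there on crossing 7 is 7 — never all 8.
So the move cannot be finished within 7 crossings. (The shortest complete plan takes 9:)
1. 2 gremlins → the far shore.  (the near shore: 4A 2G; the far shore: 0A 2G)
2. 1 gremlin ← the near shore.  (the near shore: 4A 3G; the far shore: 0A 1G)
3. 3 gremlins → the far shore.  (the near shore: 4A 0G; the far shore: 0A 4G)
4. 1 gremlin ← the near shore.  (the near shore: 4A 1G; the far shore: 0A 3G)
5. 3 adults → the far shore.  (the near shore: 1A 1G; the far shore: 3A 3G)
6. 1 adult and 1 gremlin ← the near shore.  (the near shore: 2A 2G; the far shore: 2A 2G)
7. 2 adults → the far shore.  (the near shore: 0A 2G; the far shore: 4A 2G)
8. 1 gremlin ← the near shore.  (the near shore: 0A 3G; the far shore: 4A 1G)
9. 3 gremlins → the far shore.  (the near shore: 0A 0G; the far shore: 4A 4G)

No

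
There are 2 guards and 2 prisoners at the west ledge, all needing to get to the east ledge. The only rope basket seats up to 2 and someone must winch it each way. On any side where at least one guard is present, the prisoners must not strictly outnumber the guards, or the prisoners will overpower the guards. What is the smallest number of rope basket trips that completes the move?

5

Counting alone: each trip to the east ledge takes at most 2 across and each return brings at least 1 back, so after t trips out (and t−1 returns) at most 2t − (t−1) of the 4 are across; that first reaches 4 at t = 3, so at least 5 crossings are needed.
The plan below uses exactly 5 crossings, so it is optimal:
1. 2 prisoners → the east ledge.  (the west ledge: 2G 0P; the east ledge: 0G 2P)
2. 1 prisoner ← the west ledge.  (the west ledge: 2G 1P; the east ledge: 0G 1P)
3. 2 guards → the east ledge.  (the west ledge: 0G 1P; the east ledge: 2G 1P)
4. 1 prisoner ← the west ledge.  (the west ledge: 0G 2P; the east ledge: 2G 0P)
5. 2 prisoners → the east ledge.  (the west ledge: 0G 0P; the east ledge: 2G 2P)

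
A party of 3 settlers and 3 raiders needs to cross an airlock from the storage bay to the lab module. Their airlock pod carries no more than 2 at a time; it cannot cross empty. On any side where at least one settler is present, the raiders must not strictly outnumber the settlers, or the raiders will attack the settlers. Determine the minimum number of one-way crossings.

11

Counting alone: each trip to the lab module takes at most 2 across and each return brings at least 1 back, so after t trips out (and t−1 returns) at most 2t − (t−1) of the 6 are across; that first reaches 6 at t = 5, so at least 9 crossings are needed.
The safety rule pushes this higher. Following every safe sequence of crossings, the most of the 6 that can be at the lab module as the airlock pod arrives there on crossing 9 is 5 — never all 6.
So no plan with fewer than 11 crossings exists, and this one achieves 11:
1. 2 raiders → the lab module.  (the storage bay: 3S 1R; the lab module: 0S 2R)
2. 1 raider ← the storage bay.  (the storage bay: 3S 2R; the lab module: 0S 1R)
3. 2 raiders → the lab module.  (the storage bay: 3S 0R; the lab module: 0S 3R)
4. 1 raider ← the storage bay.  (the storage bay: 3S 1R; the lab module: 0S 2R)
5. 2 settlers → the lab module.  (the storage bay: 1S 1R; the lab module: 2S 2R)
6. 1 settler and 1 raider ← the storage bay.  (the storage bay: 2S 2R; the lab module: 1S 1R)
7. 2 settlers → the lab module.  (the storage bay: 0S 2R; the lab module: 3S 1R)
8. 1 raider ← the storage bay.  (the storage bay: 0S 3R; the lab module: 3S 0R)
9. 2 raiders → the lab module.  (the storage bay: 0S 1R; the lab module: 3S 2R)
10. 1 raider ← the storage bay.  (the storage bay: 0S 2R; the lab module: 3S 1R)
11. 2 raiders → the lab module.  (the storage bay: 0S 0R; the lab module: 3S 3R)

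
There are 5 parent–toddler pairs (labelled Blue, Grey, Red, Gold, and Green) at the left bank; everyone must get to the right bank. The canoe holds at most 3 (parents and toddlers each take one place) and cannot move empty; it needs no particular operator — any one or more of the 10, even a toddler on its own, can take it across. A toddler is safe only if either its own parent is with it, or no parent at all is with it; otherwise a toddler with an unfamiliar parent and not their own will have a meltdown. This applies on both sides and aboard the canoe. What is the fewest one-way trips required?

Counting alone: each trip to the right bank takes at most 3 across and each return brings at least 1 back, so after t trips out (and t−1 returns) at most 3t − (t−1) of the 10 are across; that first reaches 10 at t = 5, so at least 9 crossings are needed.
The safety rule pushes this higher. Following every safe sequence of crossings, the most of the 10 that can be at the right bank as the canoe arrives there on crossing 9 is 9 — never all 10.
So no plan with fewer than 11 crossings exists, and this one achieves 11:
1. parent Blue and toddler Blue cross → the right bank.
2. parent Blue crosses ← the left bank.
3. toddler Gold, toddler Grey, and toddler Red cross → the right bank.
4. toddler Blue crosses ← the left bank.
5. parent Gold, parent Grey, and parent Red cross → the right bank.
6. parent Grey and toddler Grey cross ← the left bank.
7. parent Blue, parent Green, and parent Grey cross → the right bank.
8. toddler Red crosses ← the left bank.
9. toddler Blue and toddler Grey cross → the right bank.
10. toddler Blue crosses ← the left bank.
11. toddler Blue, toddler Green, and toddler Red cross → the right bank.

11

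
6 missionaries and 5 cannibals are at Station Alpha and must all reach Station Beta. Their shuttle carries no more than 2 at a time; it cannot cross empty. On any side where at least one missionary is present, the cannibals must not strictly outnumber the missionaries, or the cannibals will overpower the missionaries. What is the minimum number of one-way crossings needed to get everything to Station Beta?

19

Counting alone: each trip to Station Beta takes at most 2 across and each return brings at least 1 back, so after t trips out (and t−1 returns) at most 2t − (t−1) of the 11 are across; that first reaches 11 at t = 10, so at least 19 crossings are needed.
The plan below uses exactly 19 crossings, so it is optimal:
1. 2 cannibals → Station Beta.  (Station Alpha: 6M 3C; Station Beta: 0M 2C)
2. 1 cannibal ← Station Alpha.  (Station Alpha: 6M 4C; Station Beta: 0M 1C)
3. 2 cannibals → Station Beta.  (Station Alpha: 6M 2C; Station Beta: 0M 3C)
4. 1 cannibal ← Station Alpha.  (Station Alpha: 6M 3C; Station Beta: 0M 2C)
5. 2 missionaries → Station Beta.  (Station Alpha: 4M 3C; Station Beta: 2M 2C)
6. 1 cannibal ← Station Alpha.  (Station Alpha: 4M 4C; Station Beta: 2M 1C)
7. 1 missionary and 1 cannibal → Station Beta.  (Station Alpha: 3M 3C; Station Beta: 3M 2C)
8. 1 missionary ← Station Alpha.  (Station Alpha: 4M 3C; Station Beta: 2M 2C)
9. 1 missionary and 1 cannibal → Station Beta.  (Station Alpha: 3M 2C; Station Beta: 3M 3C)
10. 1 cannibal ← Station Alpha.  (Station Alpha: 3M 3C; Station Beta: 3M 2C)
11. 1 missionary and 1 cannibal → Station Beta.  (Station Alpha: 2M 2C; Station Beta: 4M 3C)
12. 1 missionary ← Station Alpha.  (Station Alpha: 3M 2C; Station Beta: 3M 3C)
13. 1 missionary and 1 cannibal → Station Beta.  (Station Alpha: 2M 1C; Station Beta: 4M 4C)
14. 1 cannibal ← Station Alpha.  (Station Alpha: 2M 2C; Station Beta: 4M 3C)
15. 1 missionary and 1 cannibal → Station Beta.  (Station Alpha: 1M 1C; Station Beta: 5M 4C)
16. 1 missionary ← Station Alpha.  (Station Alpha: 2M 1C; Station Beta: 4M 4C)
17. 1 missionary and 1 cannibal → Station Beta.  (Station Alpha: 1M 0C; Station Beta: 5M 5C)
18. 1 cannibal ← Station Alpha.  (Station Alpha: 1M 1C; Station Beta: 5M 4C)
19. 1 missionary and 1 cannibal → Station Beta.  (Station Alpha: 0M 0C; Station Beta: 6M 5C)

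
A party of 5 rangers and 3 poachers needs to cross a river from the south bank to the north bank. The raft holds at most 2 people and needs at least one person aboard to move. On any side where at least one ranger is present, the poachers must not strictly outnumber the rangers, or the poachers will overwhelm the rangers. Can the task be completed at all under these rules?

1. 2 poachers → the north bank.  (the south bank: 5R 1P; the north bank: 0R 2P)
2. 1 poacher ← the south bank.  (the south bank: 5R 2P; the north bank: 0R 1P)
3. 2 poachers → the north bank.  (the south bank: 5R 0P; the north bank: 0R 3P)
4. 1 poacher ← the south bank.  (the south bank: 5R 1P; the north bank: 0R 2P)
5. 2 rangers → the north bank.  (the south bank: 3R 1P; the north bank: 2R 2P)
6. 1 poacher ← the south bank.  (the south bank: 3R 2P; the north bank: 2R 1P)
7. 1 ranger and 1 poacher → the north bank.  (the south bank: 2R 1P; the north bank: 3R 2P)
8. 1 poacher ← the south bank.  (the south bank: 2R 2P; the north bank: 3R 1P)
9. 2 poachers → the north bank.  (the south bank: 2R 0P; the north bank: 3R 3P)
10. 1 poacher ← the south bank.  (the south bank: 2R 1P; the north bank: 3R 2P)
11. 1 ranger and 1 poacher → the north bank.  (the south bank: 1R 0P; the north bank: 4R 3P)
12. 1 poacher ← the south bank.  (the south bank: 1R 1P; the north bank: 4R 2P)
13. 1 ranger and 1 poacher → the north bank.  (the south bank: 0R 0P; the north bank: 5R 3P)

Yes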